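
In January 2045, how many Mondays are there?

5

January 2045 has 31 days and begins on Sunday.
The first Monday is January 2.
Mondays fall on 2, 9, 16, 23, 30 — that's 5.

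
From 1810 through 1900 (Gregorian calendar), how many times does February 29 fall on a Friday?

3

Leap years in 1810–1900: 22 of them.
Feb 29 weekday advances by 5 (mod 7) from one leap year to the next four years later (or differs when a century non-leap intervenes).
Leap-day weekdays: 1812:Sat 1816:Thu 1820:Tue 1824:Sun 1828:Fri✓ 1832:Wed 1836:Mon 1840:Sat 1844:Thu 1848:Tue 1852:Sun 1856:Fri✓ 1860:Wed 1864:Mon 1868:Sat 1872:Thu 1876:Tue 1880:Sun 1884:Fri✓ 1888:Wed 1892:Mon 1896:Sat
Friday: 1828, 1856, 1884 → 3.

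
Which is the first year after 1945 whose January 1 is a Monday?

1951

Jan 1 advances by 2 weekdays after a leap year and by 1 after a common year.
1945: Jan 1 is Monday.
1946: Tuesday
1947: Wednesday
1948: Thursday (leap)
1949: Saturday
1950: Sunday
1951: Monday
1951 begins on a Monday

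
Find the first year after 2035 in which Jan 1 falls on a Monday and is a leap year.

2052

Jan 1 advances by 2 weekdays after a leap year and by 1 after a common year.
2035: Jan 1 is Monday.
2036: Tuesday (leap)
2037: Thursday
2038: Friday
2039: Saturday
2040: Sunday (leap)
2041: Tuesday
2042: Wednesday
2043: Thursday
2044: Friday (leap)
2045: Sunday
2046: Monday
2047: Tuesday
2048: Wednesday (leap)
2049: Friday
2050: Saturday
2051: Sunday
2052: Monday (leap)
2052 begins on a Monday and is a leap year.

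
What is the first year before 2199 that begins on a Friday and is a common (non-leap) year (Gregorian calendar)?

2190

Jan 1 advances by 2 weekdays after a leap year and by 1 after a common year.
2199: Jan 1 is Tuesday.
2198: Monday
2197: Sunday
2196: Friday (leap)
2195: Thursday
2194: Wednesday
2193: Tuesday
2192: Sunday (leap)
2191: Saturday
2190: Friday
2190 begins on a Friday and is a common year.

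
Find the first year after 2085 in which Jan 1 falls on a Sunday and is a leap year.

2096

Jan 1 advances by 2 weekdays after a leap year and by 1 after a common year.
2085: Jan 1 is Monday.
2086: Tuesday
2087: Wednesday
2088: Thursday (leap)
2089: Saturday
2090: Sunday
2091: Monday
2092: Tuesday (leap)
2093: Thursday
2094: Friday
2095: Saturday
2096: Sunday (leap)
2096 begins on a Sunday and is a leap year.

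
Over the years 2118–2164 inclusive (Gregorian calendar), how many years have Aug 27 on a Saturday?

7

Track Aug 27's weekday year by year (advancing +1, or +2 across a Feb 29):
  2118: Sat ✓  2119: Sun (+1)  2120: Tue (+2)  2121: Wed (+1)  2122: Thu (+1)
  2123: Fri (+1)  2124: Sun (+2)  2125: Mon (+1)  2126: Tue (+1)  2127: Wed (+1)
  2128: Fri (+2)  2129: Sat (+1) ✓  2130: Sun (+1)  2131: Mon (+1)  … (19 more years) …
  2151: Fri (+1)  2152: Sun (+2)  2153: Mon (+1)  2154: Tue (+1)  2155: Wed (+1)
  2156: Fri (+2)  2157: Sat (+1) ✓  2158: Sun (+1)  2159: Mon (+1)  2160: Wed (+2)
  2161: Thu (+1)  2162: Fri (+1)  2163: Sat (+1) ✓  2164: Mon (+2)
Saturday years: 2118, 2129, 2135, 2140, 2146, 2157, 2163 — 7 in total.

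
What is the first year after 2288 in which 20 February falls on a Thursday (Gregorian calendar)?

2290

From one year to the next, a fixed date's weekday advances by 1, or by 2 when a Feb 29 lies between the two dates.
2288: February 20 is Monday.
2289: Wednesday (+2)
2290: Thursday (+1)
20 February falls on a Thursday in 2290.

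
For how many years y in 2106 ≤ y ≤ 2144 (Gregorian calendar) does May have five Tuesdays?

17

May has 31 days; it has five Tuesdays when Tuesday falls among the first (month-length − 28) days — i.e. when May 1 is one of Tuesday/Monday/Sunday.
May 1 by year: 2106:Sat 2107:Sun✓ 2108:Tue✓ 2109:Wed 2110:Thu 2111:Fri 2112:Sun✓ 2113:Mon✓ 2114:Tue✓ 2115:Wed 2116:Fri 2117:Sat 2118:Sun✓ 2119:Mon✓ 2120:Wed …(9 more)… 2130:Mon✓ 2131:Tue✓ 2132:Thu 2133:Fri 2134:Sat 2135:Sun✓ 2136:Tue✓ 2137:Wed 2138:Thu 2139:Fri 2140:Sun✓ 2141:Mon✓ 2142:Tue✓ 2143:Wed 2144:Fri
Years with five Tuesdays: 2107, 2108, 2112, 2113, 2114, 2118, 2119, 2124, 2125, 2129, 2130, 2131, 2135, 2136, 2140, 2141, 2142 → 17.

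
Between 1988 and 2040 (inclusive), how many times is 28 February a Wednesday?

Track 28 February's weekday year by year (advancing +1, or +2 across a Feb 29):
  1988: Sun  1989: Tue (+2)  1990: Wed (+1) ✓  1991: Thu (+1)  1992: Fri (+1)
  1993: Sun (+2)  1994: Mon (+1)  1995: Tue (+1)  1996: Wed (+1) ✓  1997: Fri (+2)
  1998: Sat (+1)  1999: Sun (+1)  2000: Mon (+1)  2001: Wed (+2) ✓  … (25 more years) …
  2027: Sun (+1)  2028: Mon (+1)  2029: Wed (+2) ✓  2030: Thu (+1)  2031: Fri (+1)
  2032: Sat (+1)  2033: Mon (+2)  2034: Tue (+1)  2035: Wed (+1) ✓  2036: Thu (+1)
  2037: Sat (+2)  2038: Sun (+1)  2039: Mon (+1)  2040: Tue (+1)
Wednesday years: 1990, 1996, 2001, 2007, 2018, 2024, 2029, 2035 — 8 in total.

8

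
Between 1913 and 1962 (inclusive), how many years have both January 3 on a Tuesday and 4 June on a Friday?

0

Check each year's weekday for January 3 and 4 June:
  1913: Fri/Wed  1914: Sat/Thu  1915: Sun/Fri  1916: Mon/Sun  1917: Wed/Mon  1918: Thu/Tue  1919: Fri/Wed  1920: Sat/Fri  1921: Mon/Sat  1922: Tue/Sun  1923: Wed/Mon  1924: Thu/Wed  1925: Sat/Thu  1926: Sun/Fri  …(22 more)…  1949: Mon/Sat  1950: Tue/Sun  1951: Wed/Mon  1952: Thu/Wed  1953: Sat/Thu  1954: Sun/Fri  1955: Mon/Sat  1956: Tue/Mon  1957: Thu/Tue  1958: Fri/Wed  1959: Sat/Thu  1960: Sun/Sat  1961: Tue/Sun  1962: Wed/Mon
Both conditions hold in: no year — 0.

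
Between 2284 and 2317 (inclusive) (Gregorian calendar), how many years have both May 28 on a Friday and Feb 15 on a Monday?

4

Check each year's weekday for May 28 and Feb 15:
  2284: Wed/Fri  2285: Thu/Sun  2286: Fri/Mon ✓  2287: Sat/Tue  2288: Mon/Wed  2289: Tue/Fri  2290: Wed/Sat  2291: Thu/Sun  2292: Sat/Mon  2293: Sun/Wed  2294: Mon/Thu  2295: Tue/Fri  2296: Thu/Sat  2297: Fri/Mon ✓  …(6 more)…  2304: Sat/Mon  2305: Sun/Wed  2306: Mon/Thu  2307: Tue/Fri  2308: Thu/Sat  2309: Fri/Mon ✓  2310: Sat/Tue  2311: Sun/Wed  2312: Tue/Thu  2313: Wed/Sat  2314: Thu/Sun  2315: Fri/Mon ✓  2316: Sun/Tue  2317: Mon/Thu
Both conditions hold in: 2286, 2297, 2309, 2315 — 4.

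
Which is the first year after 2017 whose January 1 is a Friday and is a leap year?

Jan 1 advances by 2 weekdays after a leap year and by 1 after a common year.
2017: Jan 1 is Sunday.
2018: Monday
2019: Tuesday
2020: Wednesday (leap)
2021: Friday
2022: Saturday
2023: Sunday
2024: Monday (leap)
2025: Wednesday
2026: Thursday
2027: Friday
2028: Saturday (leap)
2029: Monday
2030: Tuesday
2031: Wednesday
2032: Thursday (leap)
2033: Saturday
2034: Sunday
2035: Monday
2036: Tuesday (leap)
2037: Thursday
2038: Friday
2039: Saturday
2040: Sunday (leap)
2041: Tuesday
2042: Wednesday
2043: Thursday
2044: Friday (leap)
2044 begins on a Friday and is a leap year.

2044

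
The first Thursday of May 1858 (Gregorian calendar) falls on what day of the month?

May 1, 1858 is a Saturday, so the first Thursday is the 6th.
The first Thursday is 6 + 0 = 6.

6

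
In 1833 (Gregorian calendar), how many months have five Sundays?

4

A month of length L has five Sundays iff its first Sunday is on day ≤ L−28 (so day 1–3 in a 31-day month, 1–2 in a 30-day month, day 1 in a leap February).
Checking each month of 1833: Jan starts Tue (31d); Feb starts Fri (28d); Mar starts Fri (31d) ✓; Apr starts Mon (30d); May starts Wed (31d); Jun starts Sat (30d) ✓; Jul starts Mon (31d); Aug starts Thu (31d); Sep starts Sun (30d) ✓; Oct starts Tue (31d); Nov starts Fri (30d); Dec starts Sun (31d) ✓.
Five-Sunday months: March, June, September, December → 4.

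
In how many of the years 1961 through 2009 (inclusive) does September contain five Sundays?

September has 30 days; it has five Sundays when Sunday falls among the first (month-length − 28) days — i.e. when September 1 is one of Sunday/Saturday.
September 1 by year: 1961:Fri 1962:Sat✓ 1963:Sun✓ 1964:Tue 1965:Wed 1966:Thu 1967:Fri 1968:Sun✓ 1969:Mon 1970:Tue 1971:Wed 1972:Fri 1973:Sat✓ 1974:Sun✓ 1975:Mon …(19 more)… 1995:Fri 1996:Sun✓ 1997:Mon 1998:Tue 1999:Wed 2000:Fri 2001:Sat✓ 2002:Sun✓ 2003:Mon 2004:Wed 2005:Thu 2006:Fri 2007:Sat✓ 2008:Mon 2009:Tue
Years with five Sundays: 1962, 1963, 1968, 1973, 1974, 1979, 1984, 1985, 1990, 1991, 1996, 2001, 2002, 2007 → 14.

14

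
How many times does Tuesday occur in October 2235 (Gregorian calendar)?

4

October 2235 has 31 days and begins on Thursday.
The first Tuesday is October 6.
Tuesdays fall on 6, 13, 20, 27 — that's 4.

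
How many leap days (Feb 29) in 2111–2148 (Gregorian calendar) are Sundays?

Leap years in 2111–2148: 10 of them.
Feb 29 weekday advances by 5 (mod 7) from one leap year to the next four years later (or differs when a century non-leap intervenes).
Leap-day weekdays: 2112:Mon 2116:Sat 2120:Thu 2124:Tue 2128:Sun✓ 2132:Fri 2136:Wed 2140:Mon 2144:Sat 2148:Thu
Sunday: 2128 → 1.

1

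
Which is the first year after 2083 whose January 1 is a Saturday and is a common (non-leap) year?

2089

Jan 1 advances by 2 weekdays after a leap year and by 1 after a common year.
2083: Jan 1 is Friday.
2084: Saturday (leap)
2085: Monday
2086: Tuesday
2087: Wednesday
2088: Thursday (leap)
2089: Saturday
2089 begins on a Saturday and is a common year.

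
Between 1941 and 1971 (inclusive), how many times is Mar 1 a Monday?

Track Mar 1's weekday year by year (advancing +1, or +2 across a Feb 29):
  1941: Sat  1942: Sun (+1)  1943: Mon (+1) ✓  1944: Wed (+2)  1945: Thu (+1)
  1946: Fri (+1)  1947: Sat (+1)  1948: Mon (+2) ✓  1949: Tue (+1)  1950: Wed (+1)
  1951: Thu (+1)  1952: Sat (+2)  1953: Sun (+1)  1954: Mon (+1) ✓  … (3 more years) …
  1958: Sat (+1)  1959: Sun (+1)  1960: Tue (+2)  1961: Wed (+1)  1962: Thu (+1)
  1963: Fri (+1)  1964: Sun (+2)  1965: Mon (+1) ✓  1966: Tue (+1)  1967: Wed (+1)
  1968: Fri (+2)  1969: Sat (+1)  1970: Sun (+1)  1971: Mon (+1) ✓
Monday years: 1943, 1948, 1954, 1965, 1971 — 5 in total.

5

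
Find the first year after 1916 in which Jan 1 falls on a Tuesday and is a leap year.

1924

Jan 1 advances by 2 weekdays after a leap year and by 1 after a common year.
1916: Jan 1 is Saturday (leap).
1917: Monday
1918: Tuesday
1919: Wednesday
1920: Thursday (leap)
1921: Saturday
1922: Sunday
1923: Monday
1924: Tuesday (leap)
1924 begins on a Tuesday and is a leap year.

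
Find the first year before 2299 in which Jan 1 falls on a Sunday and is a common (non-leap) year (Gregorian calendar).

2293

Jan 1 advances by 2 weekdays after a leap year and by 1 after a common year.
2299: Jan 1 is Sunday.
2298: Saturday
2297: Friday
2296: Wednesday (leap)
2295: Tuesday
2294: Monday
2293: Sunday
2293 begins on a Sunday and is a common year.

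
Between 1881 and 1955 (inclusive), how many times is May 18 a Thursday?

11

Track May 18's weekday year by year (advancing +1, or +2 across a Feb 29):
  1881: Wed  1882: Thu (+1) ✓  1883: Fri (+1)  1884: Sun (+2)  1885: Mon (+1)
  1886: Tue (+1)  1887: Wed (+1)  1888: Fri (+2)  1889: Sat (+1)  1890: Sun (+1)
  1891: Mon (+1)  1892: Wed (+2)  1893: Thu (+1) ✓  1894: Fri (+1)  … (47 more years) …
  1942: Mon (+1)  1943: Tue (+1)  1944: Thu (+2) ✓  1945: Fri (+1)  1946: Sat (+1)
  1947: Sun (+1)  1948: Tue (+2)  1949: Wed (+1)  1950: Thu (+1) ✓  1951: Fri (+1)
  1952: Sun (+2)  1953: Mon (+1)  1954: Tue (+1)  1955: Wed (+1)
Thursday years: 1882, 1893, 1899, 1905, 1911, 1916, 1922, 1933, 1939, 1944, 1950 — 11 in total.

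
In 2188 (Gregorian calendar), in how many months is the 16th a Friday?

1

Check the 16th of each month of 2188: Jan 16: Wed, Feb 16: Sat, Mar 16: Sun, Apr 16: Wed, May 16: Fri, Jun 16: Mon, Jul 16: Wed, Aug 16: Sat, Sep 16: Tue, Oct 16: Thu, Nov 16: Sun, Dec 16: Tue.
Friday occurs in May — 1 month.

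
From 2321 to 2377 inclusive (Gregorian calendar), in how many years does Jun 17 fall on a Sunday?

Track Jun 17's weekday year by year (advancing +1, or +2 across a Feb 29):
  2321: Fri  2322: Sat (+1)  2323: Sun (+1) ✓  2324: Tue (+2)  2325: Wed (+1)
  2326: Thu (+1)  2327: Fri (+1)  2328: Sun (+2) ✓  2329: Mon (+1)  2330: Tue (+1)
  2331: Wed (+1)  2332: Fri (+2)  2333: Sat (+1)  2334: Sun (+1) ✓  … (29 more years) …
  2364: Wed (+2)  2365: Thu (+1)  2366: Fri (+1)  2367: Sat (+1)  2368: Mon (+2)
  2369: Tue (+1)  2370: Wed (+1)  2371: Thu (+1)  2372: Sat (+2)  2373: Sun (+1) ✓
  2374: Mon (+1)  2375: Tue (+1)  2376: Thu (+2)  2377: Fri (+1)
Sunday years: 2323, 2328, 2334, 2345, 2351, 2356, 2362, 2373 — 8 in total.

8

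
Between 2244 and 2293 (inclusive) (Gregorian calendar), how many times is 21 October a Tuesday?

Track 21 October's weekday year by year (advancing +1, or +2 across a Feb 29):
  2244: Mon  2245: Tue (+1) ✓  2246: Wed (+1)  2247: Thu (+1)  2248: Sat (+2)
  2249: Sun (+1)  2250: Mon (+1)  2251: Tue (+1) ✓  2252: Thu (+2)  2253: Fri (+1)
  2254: Sat (+1)  2255: Sun (+1)  2256: Tue (+2) ✓  2257: Wed (+1)  … (22 more years) …
  2280: Thu (+2)  2281: Fri (+1)  2282: Sat (+1)  2283: Sun (+1)  2284: Tue (+2) ✓
  2285: Wed (+1)  2286: Thu (+1)  2287: Fri (+1)  2288: Sun (+2)  2289: Mon (+1)
  2290: Tue (+1) ✓  2291: Wed (+1)  2292: Fri (+2)  2293: Sat (+1)
Tuesday years: 2245, 2251, 2256, 2262, 2273, 2279, 2284, 2290 — 8 in total.

8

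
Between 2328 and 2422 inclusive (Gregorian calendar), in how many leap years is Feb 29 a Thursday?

3

Leap years in 2328–2422: 24 of them.
Feb 29 weekday advances by 5 (mod 7) from one leap year to the next four years later (or differs when a century non-leap intervenes).
Leap-day weekdays: 2328:Wed 2332:Mon 2336:Sat 2340:Thu✓ 2344:Tue 2348:Sun 2352:Fri 2356:Wed 2360:Mon 2364:Sat 2368:Thu✓ 2372:Tue 2376:Sun 2380:Fri 2384:Wed 2388:Mon 2392:Sat 2396:Thu✓ 2400:Tue 2404:Sun 2408:Fri 2412:Wed 2416:Mon 2420:Sat
Thursday: 2340, 2368, 2396 → 3.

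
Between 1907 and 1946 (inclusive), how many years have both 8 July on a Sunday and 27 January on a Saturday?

Check each year's weekday for 8 July and 27 January:
  1907: Mon/Sun  1908: Wed/Mon  1909: Thu/Wed  1910: Fri/Thu  1911: Sat/Fri  1912: Mon/Sat  1913: Tue/Mon  1914: Wed/Tue  1915: Thu/Wed  1916: Sat/Thu  1917: Sun/Sat ✓  1918: Mon/Sun  1919: Tue/Mon  1920: Thu/Tue  …(12 more)…  1933: Sat/Fri  1934: Sun/Sat ✓  1935: Mon/Sun  1936: Wed/Mon  1937: Thu/Wed  1938: Fri/Thu  1939: Sat/Fri  1940: Mon/Sat  1941: Tue/Mon  1942: Wed/Tue  1943: Thu/Wed  1944: Sat/Thu  1945: Sun/Sat ✓  1946: Mon/Sun
Both conditions hold in: 1917, 1923, 1934, 1945 — 4.

4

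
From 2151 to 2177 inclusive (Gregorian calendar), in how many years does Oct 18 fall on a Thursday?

4

Track Oct 18's weekday year by year (advancing +1, or +2 across a Feb 29):
  2151: Mon  2152: Wed (+2)  2153: Thu (+1) ✓  2154: Fri (+1)  2155: Sat (+1)
  2156: Mon (+2)  2157: Tue (+1)  2158: Wed (+1)  2159: Thu (+1) ✓  2160: Sat (+2)
  2161: Sun (+1)  2162: Mon (+1)  2163: Tue (+1)  2164: Thu (+2) ✓  2165: Fri (+1)
  2166: Sat (+1)  2167: Sun (+1)  2168: Tue (+2)  2169: Wed (+1)  2170: Thu (+1) ✓
  2171: Fri (+1)  2172: Sun (+2)  2173: Mon (+1)  2174: Tue (+1)  2175: Wed (+1)
  2176: Fri (+2)  2177: Sat (+1)
Thursday years: 2153, 2159, 2164, 2170 — 4 in total.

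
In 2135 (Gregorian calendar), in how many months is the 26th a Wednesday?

2

Check the 26th of each month of 2135: Jan 26: Wed, Feb 26: Sat, Mar 26: Sat, Apr 26: Tue, May 26: Thu, Jun 26: Sun, Jul 26: Tue, Aug 26: Fri, Sep 26: Mon, Oct 26: Wed, Nov 26: Sat, Dec 26: Mon.
Wednesday occurs in January, October — 2 months.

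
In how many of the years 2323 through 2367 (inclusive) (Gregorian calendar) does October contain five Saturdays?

October has 31 days; it has five Saturdays when Saturday falls among the first (month-length − 28) days — i.e. when October 1 is one of Saturday/Friday/Thursday.
October 1 by year: 2323:Mon 2324:Wed 2325:Thu✓ 2326:Fri✓ 2327:Sat✓ 2328:Mon 2329:Tue 2330:Wed 2331:Thu✓ 2332:Sat✓ 2333:Sun 2334:Mon 2335:Tue 2336:Thu✓ 2337:Fri✓ …(15 more)… 2353:Thu✓ 2354:Fri✓ 2355:Sat✓ 2356:Mon 2357:Tue 2358:Wed 2359:Thu✓ 2360:Sat✓ 2361:Sun 2362:Mon 2363:Tue 2364:Thu✓ 2365:Fri✓ 2366:Sat✓ 2367:Sun
Years with five Saturdays: 2325, 2326, 2327, 2331, 2332, 2336, 2337, 2338, 2342, 2343, 2348, 2349, 2353, 2354, 2355, 2359, 2360, 2364, 2365, 2366 → 20.

20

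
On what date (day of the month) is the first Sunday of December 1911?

December 1, 1911 is a Friday, so the first Sunday is the 3rd.
The first Sunday is 3 + 0 = 3.

3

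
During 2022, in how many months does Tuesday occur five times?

A month of length L has five Tuesdays iff its first Tuesday is on day ≤ L−28 (so day 1–3 in a 31-day month, 1–2 in a 30-day month, day 1 in a leap February).
Checking each month of 2022: Jan starts Sat (31d); Feb starts Tue (28d); Mar starts Tue (31d) ✓; Apr starts Fri (30d); May starts Sun (31d) ✓; Jun starts Wed (30d); Jul starts Fri (31d); Aug starts Mon (31d) ✓; Sep starts Thu (30d); Oct starts Sat (31d); Nov starts Tue (30d) ✓; Dec starts Thu (31d).
Five-Tuesday months: March, May, August, November → 4.

4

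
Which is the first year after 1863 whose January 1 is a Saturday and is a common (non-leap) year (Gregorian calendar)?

1870

Jan 1 advances by 2 weekdays after a leap year and by 1 after a common year.
1863: Jan 1 is Thursday.
1864: Friday (leap)
1865: Sunday
1866: Monday
1867: Tuesday
1868: Wednesday (leap)
1869: Friday
1870: Saturday
1870 begins on a Saturday and is a common year.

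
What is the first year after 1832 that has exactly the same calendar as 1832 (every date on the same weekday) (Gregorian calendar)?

Two years share a calendar iff Jan 1 falls on the same weekday and both are leap or both are common. 1832: Jan 1 is Sunday, leap year.
1833: Jan 1 Tuesday, common
1834: Jan 1 Wednesday, common
1835: Jan 1 Thursday, common
1836: Jan 1 Friday, leap
1837: Jan 1 Sunday, common
1838: Jan 1 Monday, common
1839: Jan 1 Tuesday, common
1840: Jan 1 Wednesday, leap
1841: Jan 1 Friday, common
1842: Jan 1 Saturday, common
1843: Jan 1 Sunday, common
1844: Jan 1 Monday, leap
1845: Jan 1 Wednesday, common
1846: Jan 1 Thursday, common
1847: Jan 1 Friday, common
1848: Jan 1 Saturday, leap
1849: Jan 1 Monday, common
1850: Jan 1 Tuesday, common
1851: Jan 1 Wednesday, common
1852: Jan 1 Thursday, leap
1853: Jan 1 Saturday, common
1854: Jan 1 Sunday, common
1855: Jan 1 Monday, common
1856: Jan 1 Tuesday, leap
1857: Jan 1 Thursday, common
1858: Jan 1 Friday, common
1859: Jan 1 Saturday, common
1860: Jan 1 Sunday, leap
1860 matches on both conditions.

1860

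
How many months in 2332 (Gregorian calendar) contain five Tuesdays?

A month of length L has five Tuesdays iff its first Tuesday is on day ≤ L−28 (so day 1–3 in a 31-day month, 1–2 in a 30-day month, day 1 in a leap February).
Checking each month of 2332: Jan starts Fri (31d); Feb starts Mon (29d); Mar starts Tue (31d) ✓; Apr starts Fri (30d); May starts Sun (31d) ✓; Jun starts Wed (30d); Jul starts Fri (31d); Aug starts Mon (31d) ✓; Sep starts Thu (30d); Oct starts Sat (31d); Nov starts Tue (30d) ✓; Dec starts Thu (31d).
Five-Tuesday months: March, May, August, November → 4.

4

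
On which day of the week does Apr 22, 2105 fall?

Wednesday

January 1, 2105 is a Thursday.
April 22 is day 112 of the year, i.e. 111 days after Jan 1.
111 mod 7 = 6, so advance 6 weekdays from Thursday: Wednesday.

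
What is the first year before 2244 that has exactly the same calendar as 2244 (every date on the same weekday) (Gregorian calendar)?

Two years share a calendar iff Jan 1 falls on the same weekday and both are leap or both are common. 2244: Jan 1 is Monday, leap year.
2243: Jan 1 Sunday, common
2242: Jan 1 Saturday, common
2241: Jan 1 Friday, common
2240: Jan 1 Wednesday, leap
2239: Jan 1 Tuesday, common
2238: Jan 1 Monday, common
2237: Jan 1 Sunday, common
2236: Jan 1 Friday, leap
2235: Jan 1 Thursday, common
2234: Jan 1 Wednesday, common
2233: Jan 1 Tuesday, common
2232: Jan 1 Sunday, leap
2231: Jan 1 Saturday, common
2230: Jan 1 Friday, common
2229: Jan 1 Thursday, common
2228: Jan 1 Tuesday, leap
2227: Jan 1 Monday, common
2226: Jan 1 Sunday, common
2225: Jan 1 Saturday, common
2224: Jan 1 Thursday, leap
2223: Jan 1 Wednesday, common
2222: Jan 1 Tuesday, common
2221: Jan 1 Monday, common
2220: Jan 1 Saturday, leap
2219: Jan 1 Friday, common
2218: Jan 1 Thursday, common
2217: Jan 1 Wednesday, common
2216: Jan 1 Monday, leap
2216 matches on both conditions.

2216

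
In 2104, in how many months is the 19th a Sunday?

1

Check the 19th of each month of 2104: Jan 19: Sat, Feb 19: Tue, Mar 19: Wed, Apr 19: Sat, May 19: Mon, Jun 19: Thu, Jul 19: Sat, Aug 19: Tue, Sep 19: Fri, Oct 19: Sun, Nov 19: Wed, Dec 19: Fri.
Sunday occurs in October — 1 month.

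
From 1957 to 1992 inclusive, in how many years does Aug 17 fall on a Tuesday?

4

Track Aug 17's weekday year by year (advancing +1, or +2 across a Feb 29):
  1957: Sat  1958: Sun (+1)  1959: Mon (+1)  1960: Wed (+2)  1961: Thu (+1)
  1962: Fri (+1)  1963: Sat (+1)  1964: Mon (+2)  1965: Tue (+1) ✓  1966: Wed (+1)
  1967: Thu (+1)  1968: Sat (+2)  1969: Sun (+1)  1970: Mon (+1)  … (8 more years) …
  1979: Fri (+1)  1980: Sun (+2)  1981: Mon (+1)  1982: Tue (+1) ✓  1983: Wed (+1)
  1984: Fri (+2)  1985: Sat (+1)  1986: Sun (+1)  1987: Mon (+1)  1988: Wed (+2)
  1989: Thu (+1)  1990: Fri (+1)  1991: Sat (+1)  1992: Mon (+2)
Tuesday years: 1965, 1971, 1976, 1982 — 4 in total.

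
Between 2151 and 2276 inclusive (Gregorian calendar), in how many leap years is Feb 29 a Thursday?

4

Leap years in 2151–2276: 31 of them.
Feb 29 weekday advances by 5 (mod 7) from one leap year to the next four years later (or differs when a century non-leap intervenes).
Leap-day weekdays: 2152:Tue 2156:Sun 2160:Fri 2164:Wed 2168:Mon 2172:Sat 2176:Thu✓ 2180:Tue 2184:Sun 2188:Fri 2192:Wed 2196:Mon 2204:Wed …(5 more)… 2228:Fri 2232:Wed 2236:Mon 2240:Sat 2244:Thu✓ 2248:Tue 2252:Sun 2256:Fri 2260:Wed 2264:Mon 2268:Sat 2272:Thu✓ 2276:Tue
Thursday: 2176, 2216, 2244, 2272 → 4.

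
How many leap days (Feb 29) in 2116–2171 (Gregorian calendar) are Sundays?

2

Leap years in 2116–2171: 14 of them.
Feb 29 weekday advances by 5 (mod 7) from one leap year to the next four years later (or differs when a century non-leap intervenes).
Leap-day weekdays: 2116:Sat 2120:Thu 2124:Tue 2128:Sun✓ 2132:Fri 2136:Wed 2140:Mon 2144:Sat 2148:Thu 2152:Tue 2156:Sun✓ 2160:Fri 2164:Wed 2168:Mon
Sunday: 2128, 2156 → 2.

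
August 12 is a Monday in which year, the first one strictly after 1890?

1895

From one year to the next, a fixed date's weekday advances by 1, or by 2 when a Feb 29 lies between the two dates.
1890: August 12 is Tuesday.
1891: Wednesday (+1)
1892: Friday (+2)
1893: Saturday (+1)
1894: Sunday (+1)
1895: Monday (+1)
August 12 falls on a Monday in 1895.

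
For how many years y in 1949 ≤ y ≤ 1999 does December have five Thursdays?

23

December has 31 days; it has five Thursdays when Thursday falls among the first (month-length − 28) days — i.e. when December 1 is one of Thursday/Wednesday/Tuesday.
December 1 by year: 1949:Thu✓ 1950:Fri 1951:Sat 1952:Mon 1953:Tue✓ 1954:Wed✓ 1955:Thu✓ 1956:Sat 1957:Sun 1958:Mon 1959:Tue✓ 1960:Thu✓ 1961:Fri 1962:Sat 1963:Sun …(21 more)… 1985:Sun 1986:Mon 1987:Tue✓ 1988:Thu✓ 1989:Fri 1990:Sat 1991:Sun 1992:Tue✓ 1993:Wed✓ 1994:Thu✓ 1995:Fri 1996:Sun 1997:Mon 1998:Tue✓ 1999:Wed✓
Years with five Thursdays: 1949, 1953, 1954, 1955, 1959, 1960, 1964, 1965, 1966, 1970, 1971, 1976, 1977, 1981, 1982, 1983, 1987, 1988, 1992, 1993, 1994, 1998, 1999 → 23.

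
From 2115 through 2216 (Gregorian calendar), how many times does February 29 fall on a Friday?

Leap years in 2115–2216: 25 of them.
Feb 29 weekday advances by 5 (mod 7) from one leap year to the next four years later (or differs when a century non-leap intervenes).
Leap-day weekdays: 2116:Sat 2120:Thu 2124:Tue 2128:Sun 2132:Fri✓ 2136:Wed 2140:Mon 2144:Sat 2148:Thu 2152:Tue 2156:Sun 2160:Fri✓ 2164:Wed 2168:Mon 2172:Sat 2176:Thu 2180:Tue 2184:Sun 2188:Fri✓ 2192:Wed 2196:Mon 2204:Wed 2208:Mon 2212:Sat 2216:Thu
Friday: 2132, 2160, 2188 → 3.

3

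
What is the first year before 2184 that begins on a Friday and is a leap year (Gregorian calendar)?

2168

Jan 1 advances by 2 weekdays after a leap year and by 1 after a common year.
2184: Jan 1 is Thursday (leap).
2183: Wednesday
2182: Tuesday
2181: Monday
2180: Saturday (leap)
2179: Friday
2178: Thursday
2177: Wednesday
2176: Monday (leap)
2175: Sunday
2174: Saturday
2173: Friday
2172: Wednesday (leap)
2171: Tuesday
2170: Monday
2169: Sunday
2168: Friday (leap)
2168 begins on a Friday and is a leap year.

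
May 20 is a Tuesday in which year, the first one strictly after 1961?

1969

From one year to the next, a fixed date's weekday advances by 1, or by 2 when a Feb 29 lies between the two dates.
1961: May 20 is Saturday.
1962: Sunday (+1)
1963: Monday (+1)
1964: Wednesday (+2)
1965: Thursday (+1)
1966: Friday (+1)
1967: Saturday (+1)
1968: Monday (+2)
1969: Tuesday (+1)
May 20 falls on a Tuesday in 1969.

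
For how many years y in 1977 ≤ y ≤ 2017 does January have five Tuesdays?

18

January has 31 days; it has five Tuesdays when Tuesday falls among the first (month-length − 28) days — i.e. when January 1 is one of Tuesday/Monday/Sunday.
January 1 by year: 1977:Sat 1978:Sun✓ 1979:Mon✓ 1980:Tue✓ 1981:Thu 1982:Fri 1983:Sat 1984:Sun✓ 1985:Tue✓ 1986:Wed 1987:Thu 1988:Fri 1989:Sun✓ 1990:Mon✓ 1991:Tue✓ …(11 more)… 2003:Wed 2004:Thu 2005:Sat 2006:Sun✓ 2007:Mon✓ 2008:Tue✓ 2009:Thu 2010:Fri 2011:Sat 2012:Sun✓ 2013:Tue✓ 2014:Wed 2015:Thu 2016:Fri 2017:Sun✓
Years with five Tuesdays: 1978, 1979, 1980, 1984, 1985, 1989, 1990, 1991, 1995, 1996, 2001, 2002, 2006, 2007, 2008, 2012, 2013, 2017 → 18.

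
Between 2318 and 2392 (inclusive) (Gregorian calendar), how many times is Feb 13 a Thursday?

Track Feb 13's weekday year by year (advancing +1, or +2 across a Feb 29):
  2318: Wed  2319: Thu (+1) ✓  2320: Fri (+1)  2321: Sun (+2)  2322: Mon (+1)
  2323: Tue (+1)  2324: Wed (+1)  2325: Fri (+2)  2326: Sat (+1)  2327: Sun (+1)
  2328: Mon (+1)  2329: Wed (+2)  2330: Thu (+1) ✓  2331: Fri (+1)  … (47 more years) …
  2379: Tue (+1)  2380: Wed (+1)  2381: Fri (+2)  2382: Sat (+1)  2383: Sun (+1)
  2384: Mon (+1)  2385: Wed (+2)  2386: Thu (+1) ✓  2387: Fri (+1)  2388: Sat (+1)
  2389: Mon (+2)  2390: Tue (+1)  2391: Wed (+1)  2392: Thu (+1) ✓
Thursday years: 2319, 2330, 2336, 2341, 2347, 2358, 2364, 2369, 2375, 2386, 2392 — 11 in total.

11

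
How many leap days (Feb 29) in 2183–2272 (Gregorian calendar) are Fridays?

3

Leap years in 2183–2272: 22 of them.
Feb 29 weekday advances by 5 (mod 7) from one leap year to the next four years later (or differs when a century non-leap intervenes).
Leap-day weekdays: 2184:Sun 2188:Fri✓ 2192:Wed 2196:Mon 2204:Wed 2208:Mon 2212:Sat 2216:Thu 2220:Tue 2224:Sun 2228:Fri✓ 2232:Wed 2236:Mon 2240:Sat 2244:Thu 2248:Tue 2252:Sun 2256:Fri✓ 2260:Wed 2264:Mon 2268:Sat 2272:Thu
Friday: 2188, 2228, 2256 → 3.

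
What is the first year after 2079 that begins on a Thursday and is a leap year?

2088

Jan 1 advances by 2 weekdays after a leap year and by 1 after a common year.
2079: Jan 1 is Sunday.
2080: Monday (leap)
2081: Wednesday
2082: Thursday
2083: Friday
2084: Saturday (leap)
2085: Monday
2086: Tuesday
2087: Wednesday
2088: Thursday (leap)
2088 begins on a Thursday and is a leap year.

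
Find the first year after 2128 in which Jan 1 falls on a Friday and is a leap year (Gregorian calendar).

Jan 1 advances by 2 weekdays after a leap year and by 1 after a common year.
2128: Jan 1 is Thursday (leap).
2129: Saturday
2130: Sunday
2131: Monday
2132: Tuesday (leap)
2133: Thursday
2134: Friday
2135: Saturday
2136: Sunday (leap)
2137: Tuesday
2138: Wednesday
2139: Thursday
2140: Friday (leap)
2140 begins on a Friday and is a leap year.

2140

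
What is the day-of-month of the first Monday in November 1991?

November 1, 1991 is a Friday, so the first Monday is the 4th.
The first Monday is 4 + 0 = 4.

4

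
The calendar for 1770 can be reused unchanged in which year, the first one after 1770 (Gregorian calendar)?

1781

Two years share a calendar iff Jan 1 falls on the same weekday and both are leap or both are common. 1770: Jan 1 is Monday, common year.
1771: Jan 1 Tuesday, common
1772: Jan 1 Wednesday, leap
1773: Jan 1 Friday, common
1774: Jan 1 Saturday, common
1775: Jan 1 Sunday, common
1776: Jan 1 Monday, leap
1777: Jan 1 Wednesday, common
1778: Jan 1 Thursday, common
1779: Jan 1 Friday, common
1780: Jan 1 Saturday, leap
1781: Jan 1 Monday, common
1781 matches on both conditions.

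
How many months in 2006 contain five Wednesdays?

A month of length L has five Wednesdays iff its first Wednesday is on day ≤ L−28 (so day 1–3 in a 31-day month, 1–2 in a 30-day month, day 1 in a leap February).
Checking each month of 2006: Jan starts Sun (31d); Feb starts Wed (28d); Mar starts Wed (31d) ✓; Apr starts Sat (30d); May starts Mon (31d) ✓; Jun starts Thu (30d); Jul starts Sat (31d); Aug starts Tue (31d) ✓; Sep starts Fri (30d); Oct starts Sun (31d); Nov starts Wed (30d) ✓; Dec starts Fri (31d).
Five-Wednesday months: March, May, August, November → 4.

4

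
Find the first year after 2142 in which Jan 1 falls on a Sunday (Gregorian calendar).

Jan 1 advances by 2 weekdays after a leap year and by 1 after a common year.
2142: Jan 1 is Monday.
2143: Tuesday
2144: Wednesday (leap)
2145: Friday
2146: Saturday
2147: Sunday
2147 begins on a Sunday

2147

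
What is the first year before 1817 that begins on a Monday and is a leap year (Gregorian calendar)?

Jan 1 advances by 2 weekdays after a leap year and by 1 after a common year.
1817: Jan 1 is Wednesday.
1816: Monday (leap)
1816 begins on a Monday and is a leap year.

1816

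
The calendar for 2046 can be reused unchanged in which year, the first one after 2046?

2057

Two years share a calendar iff Jan 1 falls on the same weekday and both are leap or both are common. 2046: Jan 1 is Monday, common year.
2047: Jan 1 Tuesday, common
2048: Jan 1 Wednesday, leap
2049: Jan 1 Friday, common
2050: Jan 1 Saturday, common
2051: Jan 1 Sunday, common
2052: Jan 1 Monday, leap
2053: Jan 1 Wednesday, common
2054: Jan 1 Thursday, common
2055: Jan 1 Friday, common
2056: Jan 1 Saturday, leap
2057: Jan 1 Monday, common
2057 matches on both conditions.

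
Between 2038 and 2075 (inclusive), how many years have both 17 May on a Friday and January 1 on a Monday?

Check each year's weekday for 17 May and January 1:
  2038: Mon/Fri  2039: Tue/Sat  2040: Thu/Sun  2041: Fri/Tue  2042: Sat/Wed  2043: Sun/Thu  2044: Tue/Fri  2045: Wed/Sun  2046: Thu/Mon  2047: Fri/Tue  2048: Sun/Wed  2049: Mon/Fri  2050: Tue/Sat  2051: Wed/Sun  …(10 more)…  2062: Wed/Sun  2063: Thu/Mon  2064: Sat/Tue  2065: Sun/Thu  2066: Mon/Fri  2067: Tue/Sat  2068: Thu/Sun  2069: Fri/Tue  2070: Sat/Wed  2071: Sun/Thu  2072: Tue/Fri  2073: Wed/Sun  2074: Thu/Mon  2075: Fri/Tue
Both conditions hold in: 2052 — 1.

1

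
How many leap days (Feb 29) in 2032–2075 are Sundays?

Leap years in 2032–2075: 11 of them.
Feb 29 weekday advances by 5 (mod 7) from one leap year to the next four years later (or differs when a century non-leap intervenes).
Leap-day weekdays: 2032:Sun✓ 2036:Fri 2040:Wed 2044:Mon 2048:Sat 2052:Thu 2056:Tue 2060:Sun✓ 2064:Fri 2068:Wed 2072:Mon
Sunday: 2032, 2060 → 2.

2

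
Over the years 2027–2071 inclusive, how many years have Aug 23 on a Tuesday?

6

Track Aug 23's weekday year by year (advancing +1, or +2 across a Feb 29):
  2027: Mon  2028: Wed (+2)  2029: Thu (+1)  2030: Fri (+1)  2031: Sat (+1)
  2032: Mon (+2)  2033: Tue (+1) ✓  2034: Wed (+1)  2035: Thu (+1)  2036: Sat (+2)
  2037: Sun (+1)  2038: Mon (+1)  2039: Tue (+1) ✓  2040: Thu (+2)  … (17 more years) …
  2058: Fri (+1)  2059: Sat (+1)  2060: Mon (+2)  2061: Tue (+1) ✓  2062: Wed (+1)
  2063: Thu (+1)  2064: Sat (+2)  2065: Sun (+1)  2066: Mon (+1)  2067: Tue (+1) ✓
  2068: Thu (+2)  2069: Fri (+1)  2070: Sat (+1)  2071: Sun (+1)
Tuesday years: 2033, 2039, 2044, 2050, 2061, 2067 — 6 in total.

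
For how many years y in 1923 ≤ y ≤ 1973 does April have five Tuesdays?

14

April has 30 days; it has five Tuesdays when Tuesday falls among the first (month-length − 28) days — i.e. when April 1 is one of Tuesday/Monday.
April 1 by year: 1923:Sun 1924:Tue✓ 1925:Wed 1926:Thu 1927:Fri 1928:Sun 1929:Mon✓ 1930:Tue✓ 1931:Wed 1932:Fri 1933:Sat 1934:Sun 1935:Mon✓ 1936:Wed 1937:Thu …(21 more)… 1959:Wed 1960:Fri 1961:Sat 1962:Sun 1963:Mon✓ 1964:Wed 1965:Thu 1966:Fri 1967:Sat 1968:Mon✓ 1969:Tue✓ 1970:Wed 1971:Thu 1972:Sat 1973:Sun
Years with five Tuesdays: 1924, 1929, 1930, 1935, 1940, 1941, 1946, 1947, 1952, 1957, 1958, 1963, 1968, 1969 → 14.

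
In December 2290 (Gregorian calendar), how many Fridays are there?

December 2290 has 31 days and begins on Monday.
The first Friday is December 5.
Fridays fall on 5, 12, 19, 26 — that's 4.

4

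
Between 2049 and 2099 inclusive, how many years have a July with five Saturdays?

July has 31 days; it has five Saturdays when Saturday falls among the first (month-length − 28) days — i.e. when July 1 is one of Saturday/Friday/Thursday.
July 1 by year: 2049:Thu✓ 2050:Fri✓ 2051:Sat✓ 2052:Mon 2053:Tue 2054:Wed 2055:Thu✓ 2056:Sat✓ 2057:Sun 2058:Mon 2059:Tue 2060:Thu✓ 2061:Fri✓ 2062:Sat✓ 2063:Sun …(21 more)… 2085:Sun 2086:Mon 2087:Tue 2088:Thu✓ 2089:Fri✓ 2090:Sat✓ 2091:Sun 2092:Tue 2093:Wed 2094:Thu✓ 2095:Fri✓ 2096:Sun 2097:Mon 2098:Tue 2099:Wed
Years with five Saturdays: 2049, 2050, 2051, 2055, 2056, 2060, 2061, 2062, 2066, 2067, 2072, 2073, 2077, 2078, 2079, 2083, 2084, 2088, 2089, 2090, 2094, 2095 → 22.

22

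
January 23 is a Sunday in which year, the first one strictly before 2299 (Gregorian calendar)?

2298

From one year to the next, a fixed date's weekday advances by 1, or by 2 when a Feb 29 lies between the two dates.
2299: January 23 is Monday.
2298: Sunday (−1)
January 23 falls on a Sunday in 2298.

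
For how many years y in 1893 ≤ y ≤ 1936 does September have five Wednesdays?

September has 30 days; it has five Wednesdays when Wednesday falls among the first (month-length − 28) days — i.e. when September 1 is one of Wednesday/Tuesday.
September 1 by year: 1893:Fri 1894:Sat 1895:Sun 1896:Tue✓ 1897:Wed✓ 1898:Thu 1899:Fri 1900:Sat 1901:Sun 1902:Mon 1903:Tue✓ 1904:Thu 1905:Fri 1906:Sat 1907:Sun …(14 more)… 1922:Fri 1923:Sat 1924:Mon 1925:Tue✓ 1926:Wed✓ 1927:Thu 1928:Sat 1929:Sun 1930:Mon 1931:Tue✓ 1932:Thu 1933:Fri 1934:Sat 1935:Sun 1936:Tue✓
Years with five Wednesdays: 1896, 1897, 1903, 1908, 1909, 1914, 1915, 1920, 1925, 1926, 1931, 1936 → 12.

12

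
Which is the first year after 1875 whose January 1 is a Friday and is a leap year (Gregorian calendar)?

Jan 1 advances by 2 weekdays after a leap year and by 1 after a common year.
1875: Jan 1 is Friday.
1876: Saturday (leap)
1877: Monday
1878: Tuesday
1879: Wednesday
1880: Thursday (leap)
1881: Saturday
1882: Sunday
1883: Monday
1884: Tuesday (leap)
1885: Thursday
1886: Friday
1887: Saturday
1888: Sunday (leap)
1889: Tuesday
1890: Wednesday
1891: Thursday
1892: Friday (leap)
1892 begins on a Friday and is a leap year.

1892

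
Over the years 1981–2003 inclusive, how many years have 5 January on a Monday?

3

Track 5 January's weekday year by year (advancing +1, or +2 across a Feb 29):
  1981: Mon ✓  1982: Tue (+1)  1983: Wed (+1)  1984: Thu (+1)  1985: Sat (+2)
  1986: Sun (+1)  1987: Mon (+1) ✓  1988: Tue (+1)  1989: Thu (+2)  1990: Fri (+1)
  1991: Sat (+1)  1992: Sun (+1)  1993: Tue (+2)  1994: Wed (+1)  1995: Thu (+1)
  1996: Fri (+1)  1997: Sun (+2)  1998: Mon (+1) ✓  1999: Tue (+1)  2000: Wed (+1)
  2001: Fri (+2)  2002: Sat (+1)  2003: Sun (+1)
Monday years: 1981, 1987, 1998 — 3 in total.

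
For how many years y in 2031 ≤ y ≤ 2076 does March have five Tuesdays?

March has 31 days; it has five Tuesdays when Tuesday falls among the first (month-length − 28) days — i.e. when March 1 is one of Tuesday/Monday/Sunday.
March 1 by year: 2031:Sat 2032:Mon✓ 2033:Tue✓ 2034:Wed 2035:Thu 2036:Sat 2037:Sun✓ 2038:Mon✓ 2039:Tue✓ 2040:Thu 2041:Fri 2042:Sat 2043:Sun✓ 2044:Tue✓ 2045:Wed …(16 more)… 2062:Wed 2063:Thu 2064:Sat 2065:Sun✓ 2066:Mon✓ 2067:Tue✓ 2068:Thu 2069:Fri 2070:Sat 2071:Sun✓ 2072:Tue✓ 2073:Wed 2074:Thu 2075:Fri 2076:Sun✓
Years with five Tuesdays: 2032, 2033, 2037, 2038, 2039, 2043, 2044, 2048, 2049, 2050, 2054, 2055, 2060, 2061, 2065, 2066, 2067, 2071, 2072, 2076 → 20.

20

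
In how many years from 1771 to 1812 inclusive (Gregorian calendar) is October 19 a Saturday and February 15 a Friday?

6

Check each year's weekday for October 19 and February 15:
  1771: Sat/Fri ✓  1772: Mon/Sat  1773: Tue/Mon  1774: Wed/Tue  1775: Thu/Wed  1776: Sat/Thu  1777: Sun/Sat  1778: Mon/Sun  1779: Tue/Mon  1780: Thu/Tue  1781: Fri/Thu  1782: Sat/Fri ✓  1783: Sun/Sat  1784: Tue/Sun  …(14 more)…  1799: Sat/Fri ✓  1800: Sun/Sat  1801: Mon/Sun  1802: Tue/Mon  1803: Wed/Tue  1804: Fri/Wed  1805: Sat/Fri ✓  1806: Sun/Sat  1807: Mon/Sun  1808: Wed/Mon  1809: Thu/Wed  1810: Fri/Thu  1811: Sat/Fri ✓  1812: Mon/Sat
Both conditions hold in: 1771, 1782, 1793, 1799, 1805, 1811 — 6.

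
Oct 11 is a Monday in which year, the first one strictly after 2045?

From one year to the next, a fixed date's weekday advances by 1, or by 2 when a Feb 29 lies between the two dates.
2045: October 11 is Wednesday.
2046: Thursday (+1)
2047: Friday (+1)
2048: Sunday (+2)
2049: Monday (+1)
Oct 11 falls on a Monday in 2049.

2049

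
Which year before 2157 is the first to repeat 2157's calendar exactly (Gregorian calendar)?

Two years share a calendar iff Jan 1 falls on the same weekday and both are leap or both are common. 2157: Jan 1 is Saturday, common year.
2156: Jan 1 Thursday, leap
2155: Jan 1 Wednesday, common
2154: Jan 1 Tuesday, common
2153: Jan 1 Monday, common
2152: Jan 1 Saturday, leap
2151: Jan 1 Friday, common
2150: Jan 1 Thursday, common
2149: Jan 1 Wednesday, common
2148: Jan 1 Monday, leap
2147: Jan 1 Sunday, common
2146: Jan 1 Saturday, common
2146 matches on both conditions.

2146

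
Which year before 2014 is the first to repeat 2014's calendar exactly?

Two years share a calendar iff Jan 1 falls on the same weekday and both are leap or both are common. 2014: Jan 1 is Wednesday, common year.
2013: Jan 1 Tuesday, common
2012: Jan 1 Sunday, leap
2011: Jan 1 Saturday, common
2010: Jan 1 Friday, common
2009: Jan 1 Thursday, common
2008: Jan 1 Tuesday, leap
2007: Jan 1 Monday, common
2006: Jan 1 Sunday, common
2005: Jan 1 Saturday, common
2004: Jan 1 Thursday, leap
2003: Jan 1 Wednesday, common
2003 matches on both conditions.

2003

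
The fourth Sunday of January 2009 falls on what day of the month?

25

January 1, 2009 is a Thursday, so the first Sunday is the 4th.
The fourth Sunday is 4 + 21 = 25.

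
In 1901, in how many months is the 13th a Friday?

2

Check the 13th of each month of 1901: Jan 13: Sun, Feb 13: Wed, Mar 13: Wed, Apr 13: Sat, May 13: Mon, Jun 13: Thu, Jul 13: Sat, Aug 13: Tue, Sep 13: Fri, Oct 13: Sun, Nov 13: Wed, Dec 13: Fri.
Friday occurs in September, December — 2 months.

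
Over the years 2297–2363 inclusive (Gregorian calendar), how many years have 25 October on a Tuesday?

Track 25 October's weekday year by year (advancing +1, or +2 across a Feb 29):
  2297: Mon  2298: Tue (+1) ✓  2299: Wed (+1)  2300: Thu (+1)  2301: Fri (+1)
  2302: Sat (+1)  2303: Sun (+1)  2304: Tue (+2) ✓  2305: Wed (+1)  2306: Thu (+1)
  2307: Fri (+1)  2308: Sun (+2)  2309: Mon (+1)  2310: Tue (+1) ✓  … (39 more years) …
  2350: Wed (+1)  2351: Thu (+1)  2352: Sat (+2)  2353: Sun (+1)  2354: Mon (+1)
  2355: Tue (+1) ✓  2356: Thu (+2)  2357: Fri (+1)  2358: Sat (+1)  2359: Sun (+1)
  2360: Tue (+2) ✓  2361: Wed (+1)  2362: Thu (+1)  2363: Fri (+1)
Tuesday years: 2298, 2304, 2310, 2321, 2327, 2332, 2338, 2349, 2355, 2360 — 10 in total.

10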